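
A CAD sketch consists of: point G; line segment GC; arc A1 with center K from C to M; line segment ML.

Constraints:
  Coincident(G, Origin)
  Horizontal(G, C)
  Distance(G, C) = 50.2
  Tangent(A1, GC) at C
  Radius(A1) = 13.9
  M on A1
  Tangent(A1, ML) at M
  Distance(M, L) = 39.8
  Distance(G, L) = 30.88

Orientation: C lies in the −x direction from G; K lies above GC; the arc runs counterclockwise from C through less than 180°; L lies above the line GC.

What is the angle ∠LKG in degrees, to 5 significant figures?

36.357°

Checks: |KM| = 13.90 ✓; ∠(KM, ML) = 90.00° ✓; |ML| = 39.80 ✓; |GL| = 30.88 ✓.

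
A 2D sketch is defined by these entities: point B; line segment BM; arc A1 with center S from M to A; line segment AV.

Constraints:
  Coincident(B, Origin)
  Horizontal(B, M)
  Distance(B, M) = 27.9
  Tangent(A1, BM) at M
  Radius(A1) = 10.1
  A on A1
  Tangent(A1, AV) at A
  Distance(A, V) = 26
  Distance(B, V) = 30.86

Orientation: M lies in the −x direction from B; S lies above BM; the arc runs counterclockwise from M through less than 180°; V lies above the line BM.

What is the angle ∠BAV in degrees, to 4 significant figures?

83.91°

B is at the origin; B and M share the same y with |BM| = 27.9 and M on the −x side, so M = (-27.90, 0.000). The tangent condition forces SM to be normal to BM, so S = M + (0, 10.1) = (-27.90, 10.10). Since SA ⟂ AV (tangency), |SV| = √(10.1² + 26.0²) = 27.89 regardless of where A sits on A1. So V lies on both circle(B, 30.86) and circle(S, 27.89); the above-BM intersection is V = (-8.125, 29.77). A is the foot of the tangent from V: A = (-18.67, 6.005).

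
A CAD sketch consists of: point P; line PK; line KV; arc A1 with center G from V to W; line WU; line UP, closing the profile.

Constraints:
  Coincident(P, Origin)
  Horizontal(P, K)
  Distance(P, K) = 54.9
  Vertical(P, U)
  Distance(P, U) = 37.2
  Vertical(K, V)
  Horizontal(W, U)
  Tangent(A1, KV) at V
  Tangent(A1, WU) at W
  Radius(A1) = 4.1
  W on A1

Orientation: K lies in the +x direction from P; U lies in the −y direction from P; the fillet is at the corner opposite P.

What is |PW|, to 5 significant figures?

62.964

P is at the origin; PK is horizontal with |PK| = 54.9 and K on the +x side, so K = (54.900, 0.0000). P and U share the same x with |PU| = 37.2 and U on the −y side, so U = (0.0000, -37.200). The virtual corner opposite P is at (54.900, -37.200). The tangent condition forces GV to be normal to KV and tangency of A1 to WU means the radius GW is perpendicular to WU, with radius 4.1, so the center G sits 4.1 in from both sides at G = (50.800, -33.100). That places the tangent points at V = (54.900, -33.100) on KV and W = (50.800, -37.200) on WU. Then |PW| = |W − P| = 62.964.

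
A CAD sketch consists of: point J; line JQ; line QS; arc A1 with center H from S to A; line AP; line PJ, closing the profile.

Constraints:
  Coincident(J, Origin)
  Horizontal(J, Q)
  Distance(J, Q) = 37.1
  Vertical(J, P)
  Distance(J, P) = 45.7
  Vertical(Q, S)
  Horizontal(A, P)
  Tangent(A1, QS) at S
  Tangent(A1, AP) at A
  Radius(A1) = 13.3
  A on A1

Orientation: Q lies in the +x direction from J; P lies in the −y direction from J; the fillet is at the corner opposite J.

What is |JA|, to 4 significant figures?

51.53

The virtual corner opposite J is at (37.10, -45.70). Tangency of A1 to QS means the radius HS is perpendicular to QS and tangency of A1 to AP means the radius HA is perpendicular to AP, with radius 13.3, so the center H sits 13.3 in from both sides at H = (23.80, -32.40). That places the tangent points at S = (37.10, -32.40) on QS and A = (23.80, -45.70) on AP. Then |JA| = |A − J| = 51.53.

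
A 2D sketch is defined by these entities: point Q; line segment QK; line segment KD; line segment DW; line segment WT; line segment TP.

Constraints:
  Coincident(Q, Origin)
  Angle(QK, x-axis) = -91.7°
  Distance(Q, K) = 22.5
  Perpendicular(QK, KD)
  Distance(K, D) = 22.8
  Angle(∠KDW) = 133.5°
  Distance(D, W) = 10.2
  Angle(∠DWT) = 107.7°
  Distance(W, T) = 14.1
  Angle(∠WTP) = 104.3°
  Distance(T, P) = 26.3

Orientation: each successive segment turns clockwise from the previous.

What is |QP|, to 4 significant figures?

9.642

Q is at the origin; QK runs at -91.7° with length 22.5, so K = (-0.6675, -22.49). The perpendicularity gives KD at right angles to QK, so KD runs at 178.3°; with |KD| = 22.8, D = (-23.46, -21.81). ∠KDW = 133.5° gives DW at 131.8° from the x-axis; with |DW| = 10.2, W = (-30.26, -14.21). ∠DWT = 107.7° gives WT at 59.50° from the x-axis; with |WT| = 14.1, T = (-23.10, -2.061). ∠WTP = 104.3° gives TP at -16.20° from the x-axis; with |TP| = 26.3, P = (2.156, -9.398). Then |QP| = |P − Q| = 9.642.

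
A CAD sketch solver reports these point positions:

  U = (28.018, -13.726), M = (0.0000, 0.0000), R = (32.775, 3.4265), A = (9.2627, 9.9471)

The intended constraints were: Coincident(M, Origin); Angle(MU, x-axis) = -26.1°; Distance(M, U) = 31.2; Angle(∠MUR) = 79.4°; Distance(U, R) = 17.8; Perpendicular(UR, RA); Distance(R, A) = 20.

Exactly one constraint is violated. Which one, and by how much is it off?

Distance(R, A) = 20 — off by 4.40.

M = (0.00, 0.00) ✓; MU at -26.10° ✓; |MU| = 31.20 ✓; ∠MUR = 79.40° ✓; |UR| = 17.80 ✓; ∠(UR, RA) = 90.00° ✓; |RA| = 24.40 ✗.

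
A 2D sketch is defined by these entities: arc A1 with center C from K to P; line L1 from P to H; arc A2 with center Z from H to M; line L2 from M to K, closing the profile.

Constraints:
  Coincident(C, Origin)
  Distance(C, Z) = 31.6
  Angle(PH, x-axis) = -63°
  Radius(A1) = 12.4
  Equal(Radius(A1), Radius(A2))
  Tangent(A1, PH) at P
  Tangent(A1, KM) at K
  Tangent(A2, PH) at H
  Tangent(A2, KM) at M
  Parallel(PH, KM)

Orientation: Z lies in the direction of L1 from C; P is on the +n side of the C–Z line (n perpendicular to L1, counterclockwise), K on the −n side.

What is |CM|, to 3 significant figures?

33.9

The slot axis is L1's direction at -63.0°, so u = (cos -63.0°, sin -63.0°) = (0.454, -0.891) and n = (−sin -63.0°, cos -63.0°) = (0.891, 0.454). C is at the origin and Z lies 31.6 along u from C, so Z = 31.6·u = (14.3, -28.2). Tangency of A1 to both parallel lines with radius 12.4 puts P and K at C ± 12.4·n: P = (11.0, 5.63), K = (-11.0, -5.63). Equal radii place H and M the same way about Z: H = Z + 12.4·n = (25.4, -22.5), M = Z − 12.4·n = (3.30, -33.8). Then |CM| = |M − C| = 33.9.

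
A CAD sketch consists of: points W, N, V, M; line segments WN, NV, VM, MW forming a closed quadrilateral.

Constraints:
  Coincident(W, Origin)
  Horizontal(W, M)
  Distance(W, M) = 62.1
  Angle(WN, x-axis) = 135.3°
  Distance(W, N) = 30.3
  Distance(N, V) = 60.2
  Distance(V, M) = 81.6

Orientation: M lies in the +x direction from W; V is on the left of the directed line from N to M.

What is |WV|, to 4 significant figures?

69.83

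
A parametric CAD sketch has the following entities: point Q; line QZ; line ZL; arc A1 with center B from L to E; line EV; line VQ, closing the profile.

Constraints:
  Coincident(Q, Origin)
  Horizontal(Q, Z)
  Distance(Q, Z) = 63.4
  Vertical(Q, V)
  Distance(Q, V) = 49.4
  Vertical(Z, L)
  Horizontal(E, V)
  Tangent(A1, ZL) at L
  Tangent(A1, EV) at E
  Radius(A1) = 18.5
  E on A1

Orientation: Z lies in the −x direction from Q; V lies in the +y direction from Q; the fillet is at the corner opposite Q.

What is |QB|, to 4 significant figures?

54.51

Q is at the origin; QZ is horizontal with |QZ| = 63.4 and Z on the −x side, so Z = (-63.40, 0.000). Q and V share the same x with |QV| = 49.4 and V on the +y side, so V = (0.000, 49.40). The virtual corner opposite Q is at (-63.40, 49.40). A1 meets ZL tangentially, so BL is at right angles to ZL and A1 meets EV tangentially, so BE is at right angles to EV, with radius 18.5, so the center B sits 18.5 in from both sides at B = (-44.90, 30.90). Then |QB| = |B − Q| = 54.51.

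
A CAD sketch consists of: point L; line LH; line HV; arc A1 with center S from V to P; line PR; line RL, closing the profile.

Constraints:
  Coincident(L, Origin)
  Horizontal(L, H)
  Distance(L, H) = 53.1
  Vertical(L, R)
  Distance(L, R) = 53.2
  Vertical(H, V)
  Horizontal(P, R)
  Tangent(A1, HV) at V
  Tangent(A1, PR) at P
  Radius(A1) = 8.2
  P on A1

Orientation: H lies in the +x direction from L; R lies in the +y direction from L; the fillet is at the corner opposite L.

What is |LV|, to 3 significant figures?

69.6

L is at the origin; L and H share the same y with |LH| = 53.1 and H on the +x side, so H = (53.1, 0.00). LR is vertical with |LR| = 53.2 and R on the +y side, so R = (0.00, 53.2). The virtual corner opposite L is at (53.1, 53.2). A1 meets HV tangentially, so SV is at right angles to HV and tangency of A1 to PR means the radius SP is perpendicular to PR, with radius 8.2, so the center S sits 8.2 in from both sides at S = (44.9, 45.0). That places the tangent points at V = (53.1, 45.0) on HV and P = (44.9, 53.2) on PR. Then |LV| = |V − L| = 69.6.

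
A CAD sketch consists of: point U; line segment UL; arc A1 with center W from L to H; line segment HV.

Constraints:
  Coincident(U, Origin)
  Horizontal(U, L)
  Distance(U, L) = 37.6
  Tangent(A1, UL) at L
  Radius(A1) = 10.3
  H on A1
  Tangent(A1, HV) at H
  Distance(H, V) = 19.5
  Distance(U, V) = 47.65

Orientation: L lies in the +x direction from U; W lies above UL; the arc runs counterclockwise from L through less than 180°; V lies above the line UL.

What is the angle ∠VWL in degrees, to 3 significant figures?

174°

Checks: U.y = 0.00, L.y = 0.00 ✓; |WH| = 10.30 ✓; ∠(WH, HV) = 90.00° ✓; |HV| = 19.50 ✓; |UV| = 47.65 ✓.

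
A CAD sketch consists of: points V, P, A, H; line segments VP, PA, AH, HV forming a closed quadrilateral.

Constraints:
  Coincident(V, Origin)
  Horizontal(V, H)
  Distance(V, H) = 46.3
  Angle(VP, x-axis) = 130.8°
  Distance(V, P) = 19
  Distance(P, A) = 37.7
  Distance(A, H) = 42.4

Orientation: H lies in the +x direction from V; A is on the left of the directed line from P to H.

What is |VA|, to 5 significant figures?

38.988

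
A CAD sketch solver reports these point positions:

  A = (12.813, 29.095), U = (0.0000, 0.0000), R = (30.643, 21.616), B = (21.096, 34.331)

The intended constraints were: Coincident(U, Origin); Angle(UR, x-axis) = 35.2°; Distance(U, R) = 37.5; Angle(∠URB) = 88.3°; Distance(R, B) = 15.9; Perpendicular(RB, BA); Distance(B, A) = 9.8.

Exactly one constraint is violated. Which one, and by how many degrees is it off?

Perpendicular(RB, BA) — off by 4.60°.

U = (0.00, 0.00) ✓; UR at 35.20° ✓; |UR| = 37.50 ✓; ∠URB = 88.30° ✓; |RB| = 15.90 ✓; ∠(RB, BA) = 85.40° ✗; |BA| = 9.799 ✓.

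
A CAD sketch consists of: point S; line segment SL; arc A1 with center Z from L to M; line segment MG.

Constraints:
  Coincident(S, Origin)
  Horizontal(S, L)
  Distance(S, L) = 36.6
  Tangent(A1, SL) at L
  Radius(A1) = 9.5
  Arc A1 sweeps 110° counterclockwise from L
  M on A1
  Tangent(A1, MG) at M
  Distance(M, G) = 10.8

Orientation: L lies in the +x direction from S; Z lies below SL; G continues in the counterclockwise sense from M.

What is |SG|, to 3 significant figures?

38.8

S is at the origin; SL is horizontal with |SL| = 36.6 and L on the +x side, so L = (36.6, 0.00). Tangency of A1 to SL means the radius ZL is perpendicular to SL, so Z = L + (0, -9.5) = (36.6, -9.50). On A1, L sits at bearing 90° from Z; a 110° counterclockwise sweep puts M at bearing 200°, so M = Z + 9.5·(cos 200°, sin 200°) = (27.7, -12.7). A1 meets MG tangentially, so ZM is at right angles to MG, so MG runs along (−sin 200°, cos 200°); with |MG| = 10.8, G = (31.4, -22.9). Then |SG| = |G − S| = 38.8.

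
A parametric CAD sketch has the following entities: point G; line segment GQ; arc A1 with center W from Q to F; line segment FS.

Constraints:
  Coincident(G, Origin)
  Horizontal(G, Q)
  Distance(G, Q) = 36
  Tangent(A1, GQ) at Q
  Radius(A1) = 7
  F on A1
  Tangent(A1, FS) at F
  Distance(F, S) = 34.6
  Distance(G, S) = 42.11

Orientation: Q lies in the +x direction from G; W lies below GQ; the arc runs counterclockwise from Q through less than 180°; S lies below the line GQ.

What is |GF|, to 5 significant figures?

29.738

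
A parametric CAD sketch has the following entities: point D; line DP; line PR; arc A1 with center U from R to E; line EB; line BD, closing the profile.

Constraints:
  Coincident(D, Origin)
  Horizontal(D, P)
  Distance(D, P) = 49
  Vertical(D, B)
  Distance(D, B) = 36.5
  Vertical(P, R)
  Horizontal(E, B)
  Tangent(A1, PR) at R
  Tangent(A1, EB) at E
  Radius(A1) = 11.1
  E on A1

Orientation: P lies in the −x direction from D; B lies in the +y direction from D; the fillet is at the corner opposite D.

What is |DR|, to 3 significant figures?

55.2

D is at the origin; DP is horizontal with |DP| = 49.0 and P on the −x side, so P = (-49.0, 0.00). D and B share the same x with |DB| = 36.5 and B on the +y side, so B = (0.00, 36.5). The virtual corner opposite D is at (-49.0, 36.5). Tangency of A1 to PR means the radius UR is perpendicular to PR and the tangent condition forces UE to be normal to EB, with radius 11.1, so the center U sits 11.1 in from both sides at U = (-37.9, 25.4). That places the tangent points at R = (-49.0, 25.4) on PR and E = (-37.9, 36.5) on EB. Then |DR| = |R − D| = 55.2.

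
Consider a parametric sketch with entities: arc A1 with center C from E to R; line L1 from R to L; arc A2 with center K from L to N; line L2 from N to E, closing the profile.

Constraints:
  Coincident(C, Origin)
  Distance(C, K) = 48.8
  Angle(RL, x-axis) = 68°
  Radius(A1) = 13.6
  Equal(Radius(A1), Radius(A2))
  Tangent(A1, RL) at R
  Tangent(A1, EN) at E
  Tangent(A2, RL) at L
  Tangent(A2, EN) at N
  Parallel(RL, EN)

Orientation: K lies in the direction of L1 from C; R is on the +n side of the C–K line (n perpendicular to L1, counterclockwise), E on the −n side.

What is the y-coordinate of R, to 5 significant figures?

5.0946

C is at the origin and K lies 48.8 along u from C, so K = 48.8·u = (18.281, 45.247). Tangency of A1 to both parallel lines with radius 13.6 puts R and E at C ± 13.6·n: R = (-12.610, 5.0946), E = (12.610, -5.0946). So R.y = 5.0946.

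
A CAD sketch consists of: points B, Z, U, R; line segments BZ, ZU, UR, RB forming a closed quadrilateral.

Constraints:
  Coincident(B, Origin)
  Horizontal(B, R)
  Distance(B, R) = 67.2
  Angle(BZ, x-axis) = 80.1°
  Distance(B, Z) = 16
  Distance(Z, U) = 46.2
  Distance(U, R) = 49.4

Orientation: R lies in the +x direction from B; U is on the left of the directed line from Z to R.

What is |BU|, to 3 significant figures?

58.5

Checks: |ZU| = 46.20 ✓; |UR| = 49.40 ✓.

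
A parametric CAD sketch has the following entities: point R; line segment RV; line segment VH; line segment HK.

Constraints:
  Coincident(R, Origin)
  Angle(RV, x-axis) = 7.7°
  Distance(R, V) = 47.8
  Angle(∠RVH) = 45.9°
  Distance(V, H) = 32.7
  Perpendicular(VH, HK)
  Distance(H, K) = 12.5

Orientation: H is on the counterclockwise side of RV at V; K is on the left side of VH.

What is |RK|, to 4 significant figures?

21.83

R is at the origin; RV runs at 7.7° with length 47.8, so V = 47.8·(cos 7.7°, sin 7.7°) = (47.37, 6.405). ∠RVH = 45.9°, so VH runs at 7.7° + (180° − 45.9°) = 141.8° from the x-axis; with |VH| = 32.7, H = V + 32.7·(cos 141.8°, sin 141.8°) = (21.67, 26.63). VH ⟂ HK; with |HK| = 12.5 on the left of VH, K = H + 12.5·(-0.6184, -0.7859) = (13.94, 16.80). Then |RK| = |K − R| = 21.83.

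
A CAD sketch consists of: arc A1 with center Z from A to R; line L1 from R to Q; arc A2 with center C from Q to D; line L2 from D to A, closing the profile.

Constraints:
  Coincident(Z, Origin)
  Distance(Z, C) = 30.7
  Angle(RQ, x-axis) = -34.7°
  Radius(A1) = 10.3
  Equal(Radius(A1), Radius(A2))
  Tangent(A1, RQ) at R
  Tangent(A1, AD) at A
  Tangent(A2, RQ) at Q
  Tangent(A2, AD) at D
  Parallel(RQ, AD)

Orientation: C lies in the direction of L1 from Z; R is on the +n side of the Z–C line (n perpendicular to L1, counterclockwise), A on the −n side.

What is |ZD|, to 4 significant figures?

32.38

Tangency of A1 to both parallel lines with radius 10.3 puts R and A at Z ± 10.3·n: R = (5.864, 8.468), A = (-5.864, -8.468). Equal radii place Q and D the same way about C: Q = C + 10.3·n = (31.10, -9.009), D = C − 10.3·n = (19.38, -25.94). Then |ZD| = |D − Z| = 32.38.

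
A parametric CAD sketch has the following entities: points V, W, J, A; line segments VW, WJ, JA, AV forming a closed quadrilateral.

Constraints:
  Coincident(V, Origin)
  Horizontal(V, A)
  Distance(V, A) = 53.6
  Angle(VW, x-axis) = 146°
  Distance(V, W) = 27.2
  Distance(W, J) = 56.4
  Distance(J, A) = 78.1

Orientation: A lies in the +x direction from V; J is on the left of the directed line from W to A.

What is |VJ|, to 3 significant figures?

63.4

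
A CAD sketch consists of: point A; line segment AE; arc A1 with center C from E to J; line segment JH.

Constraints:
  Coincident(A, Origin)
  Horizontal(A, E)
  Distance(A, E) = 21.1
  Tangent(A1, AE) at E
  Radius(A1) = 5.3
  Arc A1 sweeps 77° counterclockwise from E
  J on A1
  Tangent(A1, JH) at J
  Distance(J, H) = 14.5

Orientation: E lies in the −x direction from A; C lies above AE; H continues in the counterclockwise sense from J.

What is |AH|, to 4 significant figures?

22.21

A is at the origin; A and E share the same y with |AE| = 21.1 and E on the −x side, so E = (-21.10, 0.000). The tangent condition forces CE to be normal to AE, so C = E + (0, 5.3) = (-21.10, 5.300). On A1, E sits at bearing -90° from C; a 77° counterclockwise sweep puts J at bearing -13°, so J = C + 5.3·(cos -13°, sin -13°) = (-15.94, 4.108). Since A1 is tangent to JH there, CJ ⟂ JH, so JH runs along (−sin -13°, cos -13°); with |JH| = 14.5, H = (-12.67, 18.24). Then |AH| = |H − A| = 22.21.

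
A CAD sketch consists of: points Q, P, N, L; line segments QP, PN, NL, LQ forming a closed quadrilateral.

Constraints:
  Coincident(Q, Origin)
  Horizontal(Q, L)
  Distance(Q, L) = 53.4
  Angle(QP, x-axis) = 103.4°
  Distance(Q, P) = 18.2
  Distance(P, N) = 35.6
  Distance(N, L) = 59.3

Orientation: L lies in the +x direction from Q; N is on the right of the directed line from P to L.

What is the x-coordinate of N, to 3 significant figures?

-3.14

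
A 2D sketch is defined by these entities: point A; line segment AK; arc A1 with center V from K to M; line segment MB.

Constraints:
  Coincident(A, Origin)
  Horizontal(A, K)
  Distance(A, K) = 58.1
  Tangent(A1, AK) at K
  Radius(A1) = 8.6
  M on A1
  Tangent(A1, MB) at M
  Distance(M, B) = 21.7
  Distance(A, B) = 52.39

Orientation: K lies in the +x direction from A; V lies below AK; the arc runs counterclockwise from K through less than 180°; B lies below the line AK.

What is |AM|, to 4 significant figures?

50.18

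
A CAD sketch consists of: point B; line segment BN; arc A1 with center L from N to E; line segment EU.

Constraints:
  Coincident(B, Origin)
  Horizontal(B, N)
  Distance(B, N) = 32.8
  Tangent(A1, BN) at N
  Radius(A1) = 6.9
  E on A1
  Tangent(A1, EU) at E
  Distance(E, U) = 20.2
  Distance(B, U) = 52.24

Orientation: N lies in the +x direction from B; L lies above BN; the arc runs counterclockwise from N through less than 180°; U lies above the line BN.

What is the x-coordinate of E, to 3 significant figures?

39.2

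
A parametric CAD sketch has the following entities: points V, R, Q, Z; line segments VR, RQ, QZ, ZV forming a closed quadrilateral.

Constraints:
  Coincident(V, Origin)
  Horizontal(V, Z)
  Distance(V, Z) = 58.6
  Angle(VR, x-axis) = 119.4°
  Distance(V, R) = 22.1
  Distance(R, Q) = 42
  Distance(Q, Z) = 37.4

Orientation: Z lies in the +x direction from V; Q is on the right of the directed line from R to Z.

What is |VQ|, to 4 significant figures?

22.99

Checks: |RQ| = 42.00 ✓; |QZ| = 37.40 ✓.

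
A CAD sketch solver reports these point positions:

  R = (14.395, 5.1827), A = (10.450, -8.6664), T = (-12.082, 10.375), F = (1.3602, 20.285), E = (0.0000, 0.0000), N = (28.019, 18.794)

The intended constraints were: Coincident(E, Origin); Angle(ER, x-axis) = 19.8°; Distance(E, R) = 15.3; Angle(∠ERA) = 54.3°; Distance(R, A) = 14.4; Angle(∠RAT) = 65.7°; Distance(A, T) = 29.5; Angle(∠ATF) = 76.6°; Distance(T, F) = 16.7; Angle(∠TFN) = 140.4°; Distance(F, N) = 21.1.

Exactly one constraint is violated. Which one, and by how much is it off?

Distance(F, N) = 21.1 — off by 5.60.

E = (0.00, 0.00) ✓; ER at 19.80° ✓; |ER| = 15.30 ✓; ∠ERA = 54.30° ✓; |RA| = 14.40 ✓; ∠RAT = 65.70° ✓; |AT| = 29.50 ✓; ∠ATF = 76.60° ✓; |TF| = 16.70 ✓; ∠TFN = 140.4° ✓; |FN| = 26.70 ✗.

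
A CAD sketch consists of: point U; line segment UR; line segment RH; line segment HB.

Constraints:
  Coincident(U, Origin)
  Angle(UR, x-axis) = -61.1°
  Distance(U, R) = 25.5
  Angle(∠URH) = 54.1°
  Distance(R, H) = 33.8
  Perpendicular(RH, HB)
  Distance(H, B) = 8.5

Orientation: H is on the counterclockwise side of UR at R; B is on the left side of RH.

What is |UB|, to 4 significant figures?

22.43

U is at the origin; UR runs at -61.1° with length 25.5, so R = 25.5·(cos -61.1°, sin -61.1°) = (12.32, -22.32). ∠URH = 54.1°, so RH runs at -61.1° + (180° − 54.1°) = 64.80° from the x-axis; with |RH| = 33.8, H = R + 33.8·(cos 64.80°, sin 64.80°) = (26.72, 8.259). RH ⟂ HB; with |HB| = 8.5 on the left of RH, B = H + 8.5·(-0.9048, 0.4258) = (19.02, 11.88). Then |UB| = |B − U| = 22.43.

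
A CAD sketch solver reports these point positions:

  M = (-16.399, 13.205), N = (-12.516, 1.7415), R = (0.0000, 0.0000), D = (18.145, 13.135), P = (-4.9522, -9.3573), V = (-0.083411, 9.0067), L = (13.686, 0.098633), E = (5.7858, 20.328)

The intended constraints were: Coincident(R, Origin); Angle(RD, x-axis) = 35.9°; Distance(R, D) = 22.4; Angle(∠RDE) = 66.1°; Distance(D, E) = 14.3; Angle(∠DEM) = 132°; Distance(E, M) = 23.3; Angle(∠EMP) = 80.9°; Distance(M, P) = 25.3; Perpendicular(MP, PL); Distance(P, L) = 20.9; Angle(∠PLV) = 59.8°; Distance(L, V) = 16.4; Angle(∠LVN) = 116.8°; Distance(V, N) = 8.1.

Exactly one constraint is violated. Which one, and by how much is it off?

Distance(V, N) = 8.1 — off by 6.30.

R = (0.00, 0.00) ✓; RD at 35.90° ✓; |RD| = 22.40 ✓; ∠RDE = 66.10° ✓; |DE| = 14.30 ✓; ∠DEM = 132.0° ✓; |EM| = 23.30 ✓; ∠EMP = 80.90° ✓; |MP| = 25.30 ✓; ∠(MP, PL) = 90.00° ✓; |PL| = 20.90 ✓; ∠PLV = 59.80° ✓; |LV| = 16.40 ✓; ∠LVN = 116.8° ✓; |VN| = 14.40 ✗.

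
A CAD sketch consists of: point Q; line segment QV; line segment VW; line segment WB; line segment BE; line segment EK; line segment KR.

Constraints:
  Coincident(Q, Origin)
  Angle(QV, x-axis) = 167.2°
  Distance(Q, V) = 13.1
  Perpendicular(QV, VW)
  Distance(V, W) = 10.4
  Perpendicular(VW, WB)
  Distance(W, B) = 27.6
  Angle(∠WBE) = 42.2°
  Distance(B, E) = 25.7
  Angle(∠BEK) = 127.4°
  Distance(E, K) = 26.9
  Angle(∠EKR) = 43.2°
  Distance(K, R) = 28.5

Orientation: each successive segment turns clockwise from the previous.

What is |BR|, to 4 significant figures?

21.75

Q is at the origin; QV runs at 167.2° with length 13.1, so V = (-12.77, 2.902). QV is perpendicular to VW, so VW runs at 77.20°; with |VW| = 10.4, W = (-10.47, 13.04). VW is perpendicular to WB, so WB runs at -12.80°; with |WB| = 27.6, B = (16.44, 6.929). ∠WBE = 42.2° gives BE at -150.6° from the x-axis; with |BE| = 25.7, E = (-5.946, -5.687). ∠BEK = 127.4° gives EK at 156.8° from the x-axis; with |EK| = 26.9, K = (-30.67, 4.910). ∠EKR = 43.2° gives KR at 20.00° from the x-axis; with |KR| = 28.5, R = (-3.890, 14.66). Then |BR| = |R − B| = 21.75.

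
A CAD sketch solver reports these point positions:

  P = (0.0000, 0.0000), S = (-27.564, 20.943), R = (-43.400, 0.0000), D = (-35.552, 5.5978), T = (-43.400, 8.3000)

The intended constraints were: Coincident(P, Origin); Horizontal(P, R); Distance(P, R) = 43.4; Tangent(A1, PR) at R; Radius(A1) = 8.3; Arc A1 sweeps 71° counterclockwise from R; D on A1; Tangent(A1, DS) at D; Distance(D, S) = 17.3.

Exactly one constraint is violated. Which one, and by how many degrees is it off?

Tangent(A1, DS) at D — off by 8.50°.

P = (0.00, 0.00) ✓; P.y = 0.00, R.y = 0.00 ✓; |PR| = 43.40 ✓; ∠(TR, RP) = 90.00° ✓; |TR| = 8.300 ✓; bearing(T→D) − bearing(T→R) = 71.00° ✓; |TD| = 8.300 ✓; ∠(TD, DS) = 98.50° ✗; |DS| = 17.30 ✓.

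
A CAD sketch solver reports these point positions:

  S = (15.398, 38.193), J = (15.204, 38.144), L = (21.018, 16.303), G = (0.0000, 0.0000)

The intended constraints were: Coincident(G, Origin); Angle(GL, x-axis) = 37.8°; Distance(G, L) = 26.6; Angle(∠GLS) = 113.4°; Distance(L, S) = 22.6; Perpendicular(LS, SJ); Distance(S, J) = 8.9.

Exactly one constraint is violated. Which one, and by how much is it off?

Distance(S, J) = 8.9 — off by 8.70.

G = (0.00, 0.00) ✓; GL at 37.80° ✓; |GL| = 26.60 ✓; ∠GLS = 113.4° ✓; |LS| = 22.60 ✓; ∠(LS, SJ) = 89.78° ✓; |SJ| = 0.2001 ✗.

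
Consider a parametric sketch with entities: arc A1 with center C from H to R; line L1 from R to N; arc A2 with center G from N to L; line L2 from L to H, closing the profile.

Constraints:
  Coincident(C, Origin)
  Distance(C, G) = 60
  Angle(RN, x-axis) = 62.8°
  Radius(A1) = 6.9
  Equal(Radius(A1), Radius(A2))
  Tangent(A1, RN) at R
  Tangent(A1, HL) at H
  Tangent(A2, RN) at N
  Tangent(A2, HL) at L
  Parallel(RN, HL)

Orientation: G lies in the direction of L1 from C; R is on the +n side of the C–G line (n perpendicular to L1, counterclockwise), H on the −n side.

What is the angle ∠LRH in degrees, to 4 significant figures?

77.05°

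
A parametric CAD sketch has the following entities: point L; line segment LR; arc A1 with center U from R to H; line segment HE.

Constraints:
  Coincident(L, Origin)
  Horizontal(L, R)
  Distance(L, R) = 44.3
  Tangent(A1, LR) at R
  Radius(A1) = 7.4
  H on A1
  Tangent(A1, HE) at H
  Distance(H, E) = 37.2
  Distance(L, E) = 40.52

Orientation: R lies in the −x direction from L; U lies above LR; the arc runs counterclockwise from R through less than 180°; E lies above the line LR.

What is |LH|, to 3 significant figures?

38.1

L is at the origin; LR is horizontal with |LR| = 44.3 and R on the −x side, so R = (-44.3, 0.00). A1 meets LR tangentially, so UR is at right angles to LR, so U = R + (0, 7.4) = (-44.3, 7.40). Since UH ⟂ HE (tangency), |UE| = √(7.4² + 37.2²) = 37.9 regardless of where H sits on A1. So E lies on both circle(L, 40.52) and circle(U, 37.9); the above-LR intersection is E = (-19.1, 35.7). H is the foot of the tangent from E: H = (-37.9, 3.66).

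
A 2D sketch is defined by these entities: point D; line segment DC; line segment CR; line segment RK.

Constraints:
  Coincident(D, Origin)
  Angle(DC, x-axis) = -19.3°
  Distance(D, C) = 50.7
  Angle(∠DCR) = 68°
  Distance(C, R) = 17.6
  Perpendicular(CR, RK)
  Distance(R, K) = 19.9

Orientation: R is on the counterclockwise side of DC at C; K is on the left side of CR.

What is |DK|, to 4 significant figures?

27.14

D is at the origin; DC runs at -19.3° with length 50.7, so C = 50.7·(cos -19.3°, sin -19.3°) = (47.85, -16.76). ∠DCR = 68.0°, so CR runs at -19.3° + (180° − 68.0°) = 92.70° from the x-axis; with |CR| = 17.6, R = C + 17.6·(cos 92.70°, sin 92.70°) = (47.02, 0.8234). CR is perpendicular to RK; with |RK| = 19.9 on the left of CR, K = R + 19.9·(-0.9989, -0.04711) = (27.14, -0.1140). Then |DK| = |K − D| = 27.14.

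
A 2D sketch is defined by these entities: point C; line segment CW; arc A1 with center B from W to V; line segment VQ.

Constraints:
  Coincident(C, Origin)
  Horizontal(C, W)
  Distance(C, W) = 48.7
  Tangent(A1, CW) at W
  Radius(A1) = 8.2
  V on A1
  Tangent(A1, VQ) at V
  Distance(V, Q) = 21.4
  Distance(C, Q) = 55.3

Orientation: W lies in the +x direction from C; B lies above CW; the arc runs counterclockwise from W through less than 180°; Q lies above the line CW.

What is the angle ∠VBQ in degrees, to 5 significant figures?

69.034°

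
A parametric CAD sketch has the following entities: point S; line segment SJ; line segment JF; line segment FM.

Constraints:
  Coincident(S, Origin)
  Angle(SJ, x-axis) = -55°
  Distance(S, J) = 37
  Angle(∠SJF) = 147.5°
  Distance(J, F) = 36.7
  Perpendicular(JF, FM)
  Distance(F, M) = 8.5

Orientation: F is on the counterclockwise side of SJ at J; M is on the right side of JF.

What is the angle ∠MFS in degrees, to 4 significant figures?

106.3°

∠SJF = 147.5°, so JF runs at -55.0° + (180° − 147.5°) = -22.50° from the x-axis; with |JF| = 36.7, F = J + 36.7·(cos -22.50°, sin -22.50°) = (55.13, -44.35). JF is perpendicular to FM; with |FM| = 8.5 on the right of JF, M = F + 8.5·(-0.3827, -0.9239) = (51.88, -52.21). Then cos ∠MFS = FM·FS / (|FM||FS|), giving 106.3°.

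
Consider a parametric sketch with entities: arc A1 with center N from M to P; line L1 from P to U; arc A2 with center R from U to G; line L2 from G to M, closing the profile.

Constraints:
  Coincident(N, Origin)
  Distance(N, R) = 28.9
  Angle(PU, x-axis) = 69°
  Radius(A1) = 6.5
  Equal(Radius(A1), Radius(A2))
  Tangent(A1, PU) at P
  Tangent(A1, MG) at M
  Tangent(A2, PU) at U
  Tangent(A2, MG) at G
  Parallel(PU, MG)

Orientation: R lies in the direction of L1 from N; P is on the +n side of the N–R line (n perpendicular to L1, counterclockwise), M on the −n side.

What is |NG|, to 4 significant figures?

29.62

The slot axis is L1's direction at 69.0°, so u = (cos 69.0°, sin 69.0°) = (0.3584, 0.9336) and n = (−sin 69.0°, cos 69.0°) = (-0.9336, 0.3584). N is at the origin and R lies 28.9 along u from N, so R = 28.9·u = (10.36, 26.98). Tangency of A1 to both parallel lines with radius 6.5 puts P and M at N ± 6.5·n: P = (-6.068, 2.329), M = (6.068, -2.329). Equal radii place U and G the same way about R: U = R + 6.5·n = (4.289, 29.31), G = R − 6.5·n = (16.43, 24.65). Then |NG| = |G − N| = 29.62.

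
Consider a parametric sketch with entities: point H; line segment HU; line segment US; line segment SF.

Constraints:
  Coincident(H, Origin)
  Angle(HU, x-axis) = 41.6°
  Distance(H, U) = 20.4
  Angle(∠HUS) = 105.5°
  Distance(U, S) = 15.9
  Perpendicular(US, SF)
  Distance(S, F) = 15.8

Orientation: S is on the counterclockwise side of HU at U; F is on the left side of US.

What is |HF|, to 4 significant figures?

21.70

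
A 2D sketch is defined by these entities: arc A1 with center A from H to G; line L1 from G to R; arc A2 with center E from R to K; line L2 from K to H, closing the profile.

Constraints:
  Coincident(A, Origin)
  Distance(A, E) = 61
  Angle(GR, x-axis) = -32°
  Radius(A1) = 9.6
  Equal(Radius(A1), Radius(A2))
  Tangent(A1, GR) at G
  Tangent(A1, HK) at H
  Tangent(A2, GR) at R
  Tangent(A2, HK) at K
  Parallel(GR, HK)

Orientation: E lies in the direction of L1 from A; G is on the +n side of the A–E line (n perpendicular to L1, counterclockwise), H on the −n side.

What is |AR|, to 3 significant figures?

61.8

The slot axis is L1's direction at -32.0°, so u = (cos -32.0°, sin -32.0°) = (0.848, -0.530) and n = (−sin -32.0°, cos -32.0°) = (0.530, 0.848). A is at the origin and E lies 61.0 along u from A, so E = 61.0·u = (51.7, -32.3). Tangency of A1 to both parallel lines with radius 9.6 puts G and H at A ± 9.6·n: G = (5.09, 8.14), H = (-5.09, -8.14). Equal radii place R and K the same way about E: R = E + 9.6·n = (56.8, -24.2), K = E − 9.6·n = (46.6, -40.5). Then |AR| = |R − A| = 61.8.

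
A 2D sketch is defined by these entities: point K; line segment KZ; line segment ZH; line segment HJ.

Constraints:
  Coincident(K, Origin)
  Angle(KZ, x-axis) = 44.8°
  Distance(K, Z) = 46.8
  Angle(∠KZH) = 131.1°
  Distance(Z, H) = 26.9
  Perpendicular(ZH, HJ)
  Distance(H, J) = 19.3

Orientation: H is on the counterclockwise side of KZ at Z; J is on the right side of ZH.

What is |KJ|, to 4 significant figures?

79.39

K is at the origin; KZ runs at 44.8° with length 46.8, so Z = 46.8·(cos 44.8°, sin 44.8°) = (33.21, 32.98). ∠KZH = 131.1°, so ZH runs at 44.8° + (180° − 131.1°) = 93.70° from the x-axis; with |ZH| = 26.9, H = Z + 26.9·(cos 93.70°, sin 93.70°) = (31.47, 59.82). ZH ⟂ HJ; with |HJ| = 19.3 on the right of ZH, J = H + 19.3·(0.9979, 0.06453) = (50.73, 61.07). Then |KJ| = |J − K| = 79.39.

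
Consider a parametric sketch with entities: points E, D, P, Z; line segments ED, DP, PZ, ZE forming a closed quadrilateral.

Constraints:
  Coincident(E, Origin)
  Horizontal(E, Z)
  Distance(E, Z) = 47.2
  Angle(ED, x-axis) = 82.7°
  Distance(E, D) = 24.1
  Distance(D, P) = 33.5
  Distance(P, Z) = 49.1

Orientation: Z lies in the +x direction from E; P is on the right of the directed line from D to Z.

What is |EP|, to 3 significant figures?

9.40

E is at the origin; E and Z share the same y with |EZ| = 47.2 and Z in +x, so Z = (47.2, 0). ED runs at 82.7° with |ED| = 24.1, so D = (3.06, 23.9). P is determined by |DP| = 33.5 and |PZ| = 49.1 together: it lies at the intersection of circle(D, 33.5) and circle(Z, 49.1). With |DZ| = 50.2, the foot of the radical line on DZ is 12.3 from D and the perpendicular offset is √(33.5² − 12.3²) = 31.2. Taking the right-of-DZ solution: P = (-1.00, -9.35).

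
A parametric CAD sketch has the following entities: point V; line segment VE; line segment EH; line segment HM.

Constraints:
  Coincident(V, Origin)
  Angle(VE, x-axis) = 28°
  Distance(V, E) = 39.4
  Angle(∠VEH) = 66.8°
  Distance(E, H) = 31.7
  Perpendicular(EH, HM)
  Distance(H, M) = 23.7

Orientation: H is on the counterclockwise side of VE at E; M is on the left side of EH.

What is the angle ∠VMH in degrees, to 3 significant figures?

128°

V is at the origin; VE runs at 28.0° with length 39.4, so E = 39.4·(cos 28.0°, sin 28.0°) = (34.8, 18.5). ∠VEH = 66.8°, so EH runs at 28.0° + (180° − 66.8°) = 141° from the x-axis; with |EH| = 31.7, H = E + 31.7·(cos 141°, sin 141°) = (10.1, 38.4). The perpendicularity gives HM at right angles to EH; with |HM| = 23.7 on the left of EH, M = H + 23.7·(-0.627, -0.779) = (-4.77, 19.9). Then cos ∠VMH = MV·MH / (|MV||MH|), giving 128°.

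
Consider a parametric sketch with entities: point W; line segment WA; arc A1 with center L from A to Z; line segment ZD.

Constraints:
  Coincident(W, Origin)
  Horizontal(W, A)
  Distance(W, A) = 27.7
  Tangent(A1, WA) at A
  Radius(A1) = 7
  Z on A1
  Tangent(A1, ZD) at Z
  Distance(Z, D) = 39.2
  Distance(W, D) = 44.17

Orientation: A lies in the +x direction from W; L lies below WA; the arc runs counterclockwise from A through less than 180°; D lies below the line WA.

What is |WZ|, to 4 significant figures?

21.57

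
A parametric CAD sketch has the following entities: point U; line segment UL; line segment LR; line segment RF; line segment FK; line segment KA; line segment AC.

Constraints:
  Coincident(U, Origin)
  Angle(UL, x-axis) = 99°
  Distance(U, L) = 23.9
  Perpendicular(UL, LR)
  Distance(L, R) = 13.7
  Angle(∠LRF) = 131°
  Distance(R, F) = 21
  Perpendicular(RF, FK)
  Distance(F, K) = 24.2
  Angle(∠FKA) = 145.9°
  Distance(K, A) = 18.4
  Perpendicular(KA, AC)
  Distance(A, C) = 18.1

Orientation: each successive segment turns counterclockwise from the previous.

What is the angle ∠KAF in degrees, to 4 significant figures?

19.44°

U is at the origin; UL runs at 99.0° with length 23.9, so L = (-3.739, 23.61). UL is perpendicular to LR, so LR runs at -171.0°; with |LR| = 13.7, R = (-17.27, 21.46). ∠LRF = 131.0° gives RF at -122.0° from the x-axis; with |RF| = 21.0, F = (-28.40, 3.654). The perpendicularity gives FK at right angles to RF, so FK runs at -32.00°; with |FK| = 24.2, K = (-7.876, -9.170). ∠FKA = 145.9° gives KA at 2.100° from the x-axis; with |KA| = 18.4, A = (10.51, -8.496). Then cos ∠KAF = AK·AF / (|AK||AF|), giving 19.44°.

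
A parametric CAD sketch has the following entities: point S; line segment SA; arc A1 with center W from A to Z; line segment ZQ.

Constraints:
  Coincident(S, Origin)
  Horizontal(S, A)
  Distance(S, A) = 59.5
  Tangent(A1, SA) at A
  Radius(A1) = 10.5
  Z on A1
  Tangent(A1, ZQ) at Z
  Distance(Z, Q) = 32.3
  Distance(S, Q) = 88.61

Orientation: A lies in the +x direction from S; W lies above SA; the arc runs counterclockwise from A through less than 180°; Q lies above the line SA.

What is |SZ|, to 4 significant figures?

69.72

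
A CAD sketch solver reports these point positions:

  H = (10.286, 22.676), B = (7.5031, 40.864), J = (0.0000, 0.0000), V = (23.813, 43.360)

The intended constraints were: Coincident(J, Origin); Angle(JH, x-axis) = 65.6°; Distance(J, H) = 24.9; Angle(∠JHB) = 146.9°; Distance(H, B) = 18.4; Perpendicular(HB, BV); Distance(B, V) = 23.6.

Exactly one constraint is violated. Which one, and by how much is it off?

Distance(B, V) = 23.6 — off by 7.10.

J = (0.00, 0.00) ✓; JH at 65.60° ✓; |JH| = 24.90 ✓; ∠JHB = 146.9° ✓; |HB| = 18.40 ✓; ∠(HB, BV) = 90.00° ✓; |BV| = 16.50 ✗.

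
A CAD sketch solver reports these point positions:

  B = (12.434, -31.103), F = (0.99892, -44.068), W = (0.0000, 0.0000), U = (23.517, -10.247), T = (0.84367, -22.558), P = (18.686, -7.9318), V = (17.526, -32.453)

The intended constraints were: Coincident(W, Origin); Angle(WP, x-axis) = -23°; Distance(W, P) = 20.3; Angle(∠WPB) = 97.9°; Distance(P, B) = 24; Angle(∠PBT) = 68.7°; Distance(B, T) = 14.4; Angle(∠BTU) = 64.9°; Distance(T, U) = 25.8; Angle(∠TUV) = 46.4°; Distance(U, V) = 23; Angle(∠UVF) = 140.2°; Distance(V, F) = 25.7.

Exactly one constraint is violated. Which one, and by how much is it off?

Distance(V, F) = 25.7 — off by 5.50.

W = (0.00, 0.00) ✓; WP at -23.00° ✓; |WP| = 20.30 ✓; ∠WPB = 97.90° ✓; |PB| = 24.00 ✓; ∠PBT = 68.70° ✓; |BT| = 14.40 ✓; ∠BTU = 64.90° ✓; |TU| = 25.80 ✓; ∠TUV = 46.40° ✓; |UV| = 23.00 ✓; ∠UVF = 140.2° ✓; |VF| = 20.20 ✗.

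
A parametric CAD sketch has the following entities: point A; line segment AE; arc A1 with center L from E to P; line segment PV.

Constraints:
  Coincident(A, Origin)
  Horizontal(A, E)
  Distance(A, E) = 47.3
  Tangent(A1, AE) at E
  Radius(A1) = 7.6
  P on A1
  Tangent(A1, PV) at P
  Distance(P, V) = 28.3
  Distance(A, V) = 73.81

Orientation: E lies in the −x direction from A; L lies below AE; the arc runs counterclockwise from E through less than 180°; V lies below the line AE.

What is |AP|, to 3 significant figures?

54.0

Checks: |LP| = 7.600 ✓; ∠(LP, PV) = 90.00° ✓; |PV| = 28.30 ✓; |AV| = 73.81 ✓.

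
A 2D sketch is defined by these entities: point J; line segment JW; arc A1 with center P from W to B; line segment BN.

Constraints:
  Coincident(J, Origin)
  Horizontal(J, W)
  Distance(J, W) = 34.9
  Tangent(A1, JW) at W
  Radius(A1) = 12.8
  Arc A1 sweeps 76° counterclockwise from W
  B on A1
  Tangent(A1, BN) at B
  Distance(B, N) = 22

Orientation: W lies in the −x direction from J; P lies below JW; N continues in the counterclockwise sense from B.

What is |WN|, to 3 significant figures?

35.8

J is at the origin; JW is horizontal with |JW| = 34.9 and W on the −x side, so W = (-34.9, 0.00). Since A1 is tangent to JW there, PW ⟂ JW, so P = W + (0, -12.8) = (-34.9, -12.8). On A1, W sits at bearing 90° from P; a 76° counterclockwise sweep puts B at bearing 166°, so B = P + 12.8·(cos 166°, sin 166°) = (-47.3, -9.70). A1 meets BN tangentially, so PB is at right angles to BN, so BN runs along (−sin 166°, cos 166°); with |BN| = 22.0, N = (-52.6, -31.0). Then |WN| = |N − W| = 35.8.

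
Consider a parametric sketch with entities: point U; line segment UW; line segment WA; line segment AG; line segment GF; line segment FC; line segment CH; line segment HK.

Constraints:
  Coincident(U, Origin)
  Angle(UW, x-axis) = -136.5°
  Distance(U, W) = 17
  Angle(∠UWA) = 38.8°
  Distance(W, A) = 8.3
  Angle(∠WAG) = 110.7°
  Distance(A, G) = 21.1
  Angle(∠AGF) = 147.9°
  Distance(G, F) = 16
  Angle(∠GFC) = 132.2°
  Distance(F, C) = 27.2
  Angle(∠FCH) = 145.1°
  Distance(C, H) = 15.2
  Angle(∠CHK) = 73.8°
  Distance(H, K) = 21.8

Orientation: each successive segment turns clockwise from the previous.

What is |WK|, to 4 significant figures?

33.33

U is at the origin; UW runs at -136.5° with length 17.0, so W = (-12.33, -11.70). ∠UWA = 38.8° gives WA at 82.30° from the x-axis; with |WA| = 8.3, A = (-11.22, -3.477). ∠WAG = 110.7° gives AG at 13.00° from the x-axis; with |AG| = 21.1, G = (9.340, 1.270). ∠AGF = 147.9° gives GF at -19.10° from the x-axis; with |GF| = 16.0, F = (24.46, -3.966). ∠GFC = 132.2° gives FC at -66.90° from the x-axis; with |FC| = 27.2, C = (35.13, -28.99). ∠FCH = 145.1° gives CH at -101.8° from the x-axis; with |CH| = 15.2, H = (32.02, -43.86). ∠CHK = 73.8° gives HK at 152.0° from the x-axis; with |HK| = 21.8, K = (12.77, -33.63). Then |WK| = |K − W| = 33.33.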